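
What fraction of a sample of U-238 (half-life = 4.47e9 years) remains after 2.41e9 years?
N/N₀ = (1/2)^(t/t½) = 0.6882 = 68.8%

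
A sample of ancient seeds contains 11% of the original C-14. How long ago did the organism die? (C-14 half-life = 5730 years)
Age = t½ × log₂(1/ratio) = 18250 years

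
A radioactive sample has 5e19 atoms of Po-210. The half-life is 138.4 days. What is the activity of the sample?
A = λN = 2.504e17 decays/day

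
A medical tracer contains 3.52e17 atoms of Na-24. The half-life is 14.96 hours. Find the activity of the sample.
A = λN = 1.631e16 decays/hour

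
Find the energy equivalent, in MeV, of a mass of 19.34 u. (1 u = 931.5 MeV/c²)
E = mc² = 18020 MeV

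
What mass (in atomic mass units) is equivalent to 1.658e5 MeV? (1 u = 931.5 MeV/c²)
m = E/c² = 178 u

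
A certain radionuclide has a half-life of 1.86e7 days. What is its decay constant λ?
λ = ln(2)/t½ = 3.727e-8 day⁻¹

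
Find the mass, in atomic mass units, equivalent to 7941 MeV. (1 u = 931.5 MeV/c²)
m = E/c² = 8.525 u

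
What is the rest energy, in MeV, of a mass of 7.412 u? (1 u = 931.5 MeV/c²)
E = mc² = 6904 MeV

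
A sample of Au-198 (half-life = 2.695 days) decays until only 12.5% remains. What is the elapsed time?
t = t½ × log₂(N₀/N) = 8.085 days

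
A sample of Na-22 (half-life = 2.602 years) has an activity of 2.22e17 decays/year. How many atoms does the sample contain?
N = A/λ = 8.334e17 atoms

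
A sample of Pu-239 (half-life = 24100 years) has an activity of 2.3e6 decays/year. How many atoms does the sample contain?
N = A/λ = 7.997e10 atoms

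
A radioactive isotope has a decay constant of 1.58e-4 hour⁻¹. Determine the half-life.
t½ = ln(2)/λ = 4387 hours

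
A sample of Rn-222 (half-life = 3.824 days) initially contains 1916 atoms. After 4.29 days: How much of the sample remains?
N = N₀(1/2)^(t/t½) = 880.4 atoms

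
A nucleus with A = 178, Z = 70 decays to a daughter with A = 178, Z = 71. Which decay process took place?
ΔA = 0, ΔZ = +1 ⇒ beta-minus decay (β⁻)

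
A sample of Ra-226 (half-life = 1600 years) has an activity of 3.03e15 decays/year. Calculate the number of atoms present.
N = A/λ = 6.994e18 atoms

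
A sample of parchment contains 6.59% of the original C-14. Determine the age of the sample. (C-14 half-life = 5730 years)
Age = t½ × log₂(1/ratio) = 22480 years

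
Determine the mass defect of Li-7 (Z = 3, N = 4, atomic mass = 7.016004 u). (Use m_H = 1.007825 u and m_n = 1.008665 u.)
Δm = Z·m_H + N·m_n − M = 0.04213 u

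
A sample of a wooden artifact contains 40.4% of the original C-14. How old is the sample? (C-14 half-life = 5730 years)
Age = t½ × log₂(1/ratio) = 7492 years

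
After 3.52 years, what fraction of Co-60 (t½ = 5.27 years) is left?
N/N₀ = (1/2)^(t/t½) = 0.6294 = 62.9%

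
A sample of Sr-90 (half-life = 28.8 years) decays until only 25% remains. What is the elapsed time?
t = t½ × log₂(N₀/N) = 57.6 years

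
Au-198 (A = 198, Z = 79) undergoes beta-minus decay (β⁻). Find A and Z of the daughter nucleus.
Daughter: A = 198, Z = 80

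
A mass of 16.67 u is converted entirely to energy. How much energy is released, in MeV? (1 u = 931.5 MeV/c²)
E = mc² = 15530 MeV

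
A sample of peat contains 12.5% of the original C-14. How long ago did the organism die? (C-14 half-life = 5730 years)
Age = t½ × log₂(1/ratio) = 17190 years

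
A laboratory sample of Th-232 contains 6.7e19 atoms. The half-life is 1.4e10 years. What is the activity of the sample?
A = λN = 3.317e9 decays/year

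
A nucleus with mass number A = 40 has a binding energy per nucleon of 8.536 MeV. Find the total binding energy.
B.E. = 8.536 × 40 = 341.4 MeV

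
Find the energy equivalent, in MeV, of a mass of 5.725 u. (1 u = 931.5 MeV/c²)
E = mc² = 5333 MeV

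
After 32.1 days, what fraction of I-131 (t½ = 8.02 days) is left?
N/N₀ = (1/2)^(t/t½) = 0.06239 = 6.24%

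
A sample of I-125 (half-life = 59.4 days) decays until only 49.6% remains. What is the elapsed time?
t = t½ × log₂(N₀/N) = 60.09 days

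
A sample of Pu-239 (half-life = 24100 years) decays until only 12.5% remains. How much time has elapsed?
t = t½ × log₂(N₀/N) = 72300 years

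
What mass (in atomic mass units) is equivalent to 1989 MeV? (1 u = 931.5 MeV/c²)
m = E/c² = 2.135 u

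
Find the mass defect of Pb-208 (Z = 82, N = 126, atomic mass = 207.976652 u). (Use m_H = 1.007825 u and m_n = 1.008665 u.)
Δm = Z·m_H + N·m_n − M = 1.757 u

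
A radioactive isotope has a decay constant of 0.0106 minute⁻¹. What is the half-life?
t½ = ln(2)/λ = 65.39 minutes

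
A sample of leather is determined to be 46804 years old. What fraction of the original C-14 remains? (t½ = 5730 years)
N/N₀ = (1/2)^(t/t½) = 0.003476 = 0.348%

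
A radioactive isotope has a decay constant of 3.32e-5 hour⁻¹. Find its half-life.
t½ = ln(2)/λ = 20880 hours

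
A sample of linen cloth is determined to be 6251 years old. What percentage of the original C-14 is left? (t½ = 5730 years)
N/N₀ = (1/2)^(t/t½) = 0.4695 = 46.9%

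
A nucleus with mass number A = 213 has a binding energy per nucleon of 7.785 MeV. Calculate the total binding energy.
B.E. = 7.785 × 213 = 1658 MeV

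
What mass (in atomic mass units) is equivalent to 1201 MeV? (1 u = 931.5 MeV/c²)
m = E/c² = 1.289 u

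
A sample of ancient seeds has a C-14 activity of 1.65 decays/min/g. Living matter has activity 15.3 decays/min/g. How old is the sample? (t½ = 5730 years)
Age = t½ × log₂(A₀/A) = 18410 years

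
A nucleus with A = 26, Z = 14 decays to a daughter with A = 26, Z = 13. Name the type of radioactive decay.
ΔA = 0, ΔZ = -1 ⇒ beta-plus decay (β⁺) or electron capture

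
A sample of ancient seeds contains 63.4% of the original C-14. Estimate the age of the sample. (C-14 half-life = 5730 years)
Age = t½ × log₂(1/ratio) = 3767 years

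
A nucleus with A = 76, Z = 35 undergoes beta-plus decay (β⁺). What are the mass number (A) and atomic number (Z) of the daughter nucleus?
Daughter: A = 76, Z = 34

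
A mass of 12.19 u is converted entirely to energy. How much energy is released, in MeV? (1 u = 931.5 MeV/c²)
E = mc² = 11350 MeV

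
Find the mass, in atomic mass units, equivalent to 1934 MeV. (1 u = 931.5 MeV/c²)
m = E/c² = 2.076 u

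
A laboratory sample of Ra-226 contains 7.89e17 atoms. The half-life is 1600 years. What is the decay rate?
A = λN = 3.418e14 decays/year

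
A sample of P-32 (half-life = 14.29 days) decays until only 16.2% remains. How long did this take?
t = t½ × log₂(N₀/N) = 37.52 days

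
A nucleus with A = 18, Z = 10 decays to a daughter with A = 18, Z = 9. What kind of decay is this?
ΔA = 0, ΔZ = -1 ⇒ beta-plus decay (β⁺) or electron capture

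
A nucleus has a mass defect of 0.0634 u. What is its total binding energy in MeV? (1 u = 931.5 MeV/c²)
B.E. = Δm × 931.5 = 59.06 MeV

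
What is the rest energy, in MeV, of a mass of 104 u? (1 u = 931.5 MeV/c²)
E = mc² = 96880 MeV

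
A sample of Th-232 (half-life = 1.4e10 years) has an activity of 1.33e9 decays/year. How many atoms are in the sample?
N = A/λ = 2.686e19 atoms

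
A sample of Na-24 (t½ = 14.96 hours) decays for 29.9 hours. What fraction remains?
N/N₀ = (1/2)^(t/t½) = 0.2502 = 25%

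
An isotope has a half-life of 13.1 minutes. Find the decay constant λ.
λ = ln(2)/t½ = 0.05291 minute⁻¹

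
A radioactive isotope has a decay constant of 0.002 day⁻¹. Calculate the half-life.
t½ = ln(2)/λ = 346.6 days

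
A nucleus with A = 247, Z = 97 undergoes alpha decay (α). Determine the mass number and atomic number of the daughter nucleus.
Daughter: A = 243, Z = 95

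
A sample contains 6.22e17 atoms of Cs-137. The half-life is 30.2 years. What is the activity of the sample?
A = λN = 1.428e16 decays/year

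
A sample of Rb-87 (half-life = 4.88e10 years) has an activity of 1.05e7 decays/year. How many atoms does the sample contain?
N = A/λ = 7.392e17 atoms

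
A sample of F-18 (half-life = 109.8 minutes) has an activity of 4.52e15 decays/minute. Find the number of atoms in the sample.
N = A/λ = 7.16e17 atoms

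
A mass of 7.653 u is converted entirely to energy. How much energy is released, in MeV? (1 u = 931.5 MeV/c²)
E = mc² = 7129 MeV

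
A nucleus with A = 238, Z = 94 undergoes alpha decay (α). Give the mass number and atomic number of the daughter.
Daughter: A = 234, Z = 92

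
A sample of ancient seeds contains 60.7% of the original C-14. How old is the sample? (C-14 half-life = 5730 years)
Age = t½ × log₂(1/ratio) = 4127 years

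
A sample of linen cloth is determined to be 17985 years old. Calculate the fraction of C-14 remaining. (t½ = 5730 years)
N/N₀ = (1/2)^(t/t½) = 0.1135 = 11.4%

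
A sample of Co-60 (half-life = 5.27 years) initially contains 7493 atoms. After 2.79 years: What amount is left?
N = N₀(1/2)^(t/t½) = 5191 atoms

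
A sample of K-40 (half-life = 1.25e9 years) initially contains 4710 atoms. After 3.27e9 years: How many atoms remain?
N = N₀(1/2)^(t/t½) = 768.3 atoms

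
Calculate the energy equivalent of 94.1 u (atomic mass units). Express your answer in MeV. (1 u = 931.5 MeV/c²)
E = mc² = 87650 MeV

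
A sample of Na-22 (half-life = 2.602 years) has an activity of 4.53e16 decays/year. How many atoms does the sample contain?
N = A/λ = 1.701e17 atoms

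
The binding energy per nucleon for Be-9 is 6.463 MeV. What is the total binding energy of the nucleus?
B.E. = 6.463 × 9 = 58.17 MeV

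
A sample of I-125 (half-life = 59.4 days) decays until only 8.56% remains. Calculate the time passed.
t = t½ × log₂(N₀/N) = 210.6 days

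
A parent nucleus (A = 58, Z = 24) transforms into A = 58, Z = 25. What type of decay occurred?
ΔA = 0, ΔZ = +1 ⇒ beta-minus decay (β⁻)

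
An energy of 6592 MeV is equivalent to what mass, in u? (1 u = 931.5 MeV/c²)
m = E/c² = 7.077 u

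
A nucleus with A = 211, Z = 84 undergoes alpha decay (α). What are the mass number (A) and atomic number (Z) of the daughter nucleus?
Daughter: A = 207, Z = 82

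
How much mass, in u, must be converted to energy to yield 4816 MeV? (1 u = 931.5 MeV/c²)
m = E/c² = 5.17 u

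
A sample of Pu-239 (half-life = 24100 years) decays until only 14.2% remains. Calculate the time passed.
t = t½ × log₂(N₀/N) = 67870 years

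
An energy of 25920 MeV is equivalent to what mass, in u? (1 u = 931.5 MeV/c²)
m = E/c² = 27.83 u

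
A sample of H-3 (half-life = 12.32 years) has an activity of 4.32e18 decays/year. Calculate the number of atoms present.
N = A/λ = 7.678e19 atoms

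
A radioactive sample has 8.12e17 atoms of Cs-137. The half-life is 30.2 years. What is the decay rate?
A = λN = 1.864e16 decays/year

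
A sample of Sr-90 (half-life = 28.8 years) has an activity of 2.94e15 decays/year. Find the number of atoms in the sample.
N = A/λ = 1.222e17 atoms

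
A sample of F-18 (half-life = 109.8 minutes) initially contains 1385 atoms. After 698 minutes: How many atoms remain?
N = N₀(1/2)^(t/t½) = 16.9 atoms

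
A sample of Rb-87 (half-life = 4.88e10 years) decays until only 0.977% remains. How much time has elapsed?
t = t½ × log₂(N₀/N) = 3.259e11 years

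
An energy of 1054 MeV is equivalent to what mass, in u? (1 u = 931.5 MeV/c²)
m = E/c² = 1.132 u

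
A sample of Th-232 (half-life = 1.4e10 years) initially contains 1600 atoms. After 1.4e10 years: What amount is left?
N = N₀(1/2)^(t/t½) = 800 atoms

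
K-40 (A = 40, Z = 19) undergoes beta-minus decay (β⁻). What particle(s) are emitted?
β⁻: electron (e⁻) + antineutrino (ν̄ₑ)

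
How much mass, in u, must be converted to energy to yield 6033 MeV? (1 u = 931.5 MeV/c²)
m = E/c² = 6.477 u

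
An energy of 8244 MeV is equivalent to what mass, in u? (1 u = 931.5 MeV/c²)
m = E/c² = 8.85 u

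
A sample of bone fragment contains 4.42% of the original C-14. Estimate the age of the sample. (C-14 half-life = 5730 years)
Age = t½ × log₂(1/ratio) = 25780 years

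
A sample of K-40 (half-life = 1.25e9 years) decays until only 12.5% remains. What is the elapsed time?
t = t½ × log₂(N₀/N) = 3.75e9 years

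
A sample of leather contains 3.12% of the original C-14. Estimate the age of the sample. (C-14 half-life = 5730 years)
Age = t½ × log₂(1/ratio) = 28660 years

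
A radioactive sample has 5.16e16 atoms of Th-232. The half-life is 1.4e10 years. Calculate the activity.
A = λN = 2.555e6 decays/year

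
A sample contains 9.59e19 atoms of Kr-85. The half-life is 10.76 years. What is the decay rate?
A = λN = 6.178e18 decays/year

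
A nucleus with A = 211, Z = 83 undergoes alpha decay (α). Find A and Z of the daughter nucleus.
Daughter: A = 207, Z = 81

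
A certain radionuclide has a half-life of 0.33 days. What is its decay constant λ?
λ = ln(2)/t½ = 2.1 day⁻¹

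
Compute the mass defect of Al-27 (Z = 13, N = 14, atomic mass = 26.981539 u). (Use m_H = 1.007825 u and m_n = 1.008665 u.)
Δm = Z·m_H + N·m_n − M = 0.2415 u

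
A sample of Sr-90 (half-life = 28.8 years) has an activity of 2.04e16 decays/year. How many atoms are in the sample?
N = A/λ = 8.476e17 atoms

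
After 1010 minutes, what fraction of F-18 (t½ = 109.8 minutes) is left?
N/N₀ = (1/2)^(t/t½) = 0.001702 = 0.17%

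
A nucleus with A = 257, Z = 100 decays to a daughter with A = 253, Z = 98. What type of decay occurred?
ΔA = -4, ΔZ = -2 ⇒ alpha decay (α)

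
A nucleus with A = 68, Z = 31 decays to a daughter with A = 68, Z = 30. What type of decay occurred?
ΔA = 0, ΔZ = -1 ⇒ beta-plus decay (β⁺) or electron capture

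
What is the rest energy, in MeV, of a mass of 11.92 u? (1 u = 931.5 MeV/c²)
E = mc² = 11100 MeV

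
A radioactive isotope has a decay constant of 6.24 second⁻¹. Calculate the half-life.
t½ = ln(2)/λ = 0.1111 seconds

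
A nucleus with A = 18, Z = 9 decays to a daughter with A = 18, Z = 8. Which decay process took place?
ΔA = 0, ΔZ = -1 ⇒ beta-plus decay (β⁺) or electron capture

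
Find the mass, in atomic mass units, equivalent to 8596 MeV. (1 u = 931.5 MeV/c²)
m = E/c² = 9.228 u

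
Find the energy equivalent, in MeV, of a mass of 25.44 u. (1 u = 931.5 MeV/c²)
E = mc² = 23700 MeV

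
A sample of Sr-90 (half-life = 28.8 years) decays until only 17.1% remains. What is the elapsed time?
t = t½ × log₂(N₀/N) = 73.38 years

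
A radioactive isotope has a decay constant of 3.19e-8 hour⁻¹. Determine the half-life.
t½ = ln(2)/λ = 2.173e7 hours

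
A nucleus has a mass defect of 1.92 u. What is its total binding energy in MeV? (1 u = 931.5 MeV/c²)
B.E. = Δm × 931.5 = 1788 MeV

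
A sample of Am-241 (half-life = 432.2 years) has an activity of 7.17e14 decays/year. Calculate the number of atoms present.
N = A/λ = 4.471e17 atoms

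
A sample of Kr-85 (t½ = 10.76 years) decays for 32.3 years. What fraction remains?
N/N₀ = (1/2)^(t/t½) = 0.1248 = 12.5%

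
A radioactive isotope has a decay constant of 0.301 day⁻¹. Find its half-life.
t½ = ln(2)/λ = 2.303 days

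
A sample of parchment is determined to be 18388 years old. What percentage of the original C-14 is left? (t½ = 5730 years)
N/N₀ = (1/2)^(t/t½) = 0.1081 = 10.8%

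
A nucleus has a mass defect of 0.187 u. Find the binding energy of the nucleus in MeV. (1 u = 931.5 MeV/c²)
B.E. = Δm × 931.5 = 174.2 MeV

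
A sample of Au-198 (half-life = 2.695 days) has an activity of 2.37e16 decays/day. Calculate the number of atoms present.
N = A/λ = 9.215e16 atoms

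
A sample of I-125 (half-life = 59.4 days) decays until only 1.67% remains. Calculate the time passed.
t = t½ × log₂(N₀/N) = 350.7 days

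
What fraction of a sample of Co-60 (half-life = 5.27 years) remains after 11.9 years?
N/N₀ = (1/2)^(t/t½) = 0.2091 = 20.9%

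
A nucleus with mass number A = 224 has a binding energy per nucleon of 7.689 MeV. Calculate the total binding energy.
B.E. = 7.689 × 224 = 1722 MeV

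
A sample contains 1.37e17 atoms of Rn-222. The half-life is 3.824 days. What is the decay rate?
A = λN = 2.483e16 decays/day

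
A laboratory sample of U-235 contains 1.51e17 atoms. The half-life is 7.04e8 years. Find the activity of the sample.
A = λN = 1.487e8 decays/year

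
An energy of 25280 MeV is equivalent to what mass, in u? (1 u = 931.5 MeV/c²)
m = E/c² = 27.14 u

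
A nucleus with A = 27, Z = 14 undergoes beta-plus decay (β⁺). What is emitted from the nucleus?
β⁺: positron (e⁺) + neutrino (νₑ)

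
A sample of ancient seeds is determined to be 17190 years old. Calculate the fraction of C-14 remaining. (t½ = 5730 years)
N/N₀ = (1/2)^(t/t½) = 0.125 = 12.5%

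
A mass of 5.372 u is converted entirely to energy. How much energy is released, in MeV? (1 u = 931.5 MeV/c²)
E = mc² = 5004 MeV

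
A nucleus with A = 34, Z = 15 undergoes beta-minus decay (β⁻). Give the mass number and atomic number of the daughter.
Daughter: A = 34, Z = 16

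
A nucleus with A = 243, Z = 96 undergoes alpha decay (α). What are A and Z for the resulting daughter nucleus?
Daughter: A = 239, Z = 94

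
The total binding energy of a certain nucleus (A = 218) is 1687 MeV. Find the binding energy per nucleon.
B.E./A = 1687/218 = 7.739 MeV/nucleon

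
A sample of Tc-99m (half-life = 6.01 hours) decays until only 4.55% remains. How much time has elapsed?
t = t½ × log₂(N₀/N) = 26.79 hours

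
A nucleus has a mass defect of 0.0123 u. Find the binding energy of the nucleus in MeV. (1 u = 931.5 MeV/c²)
B.E. = Δm × 931.5 = 11.46 MeV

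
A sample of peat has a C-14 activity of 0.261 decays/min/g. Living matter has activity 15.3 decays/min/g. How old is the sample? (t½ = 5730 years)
Age = t½ × log₂(A₀/A) = 33650 years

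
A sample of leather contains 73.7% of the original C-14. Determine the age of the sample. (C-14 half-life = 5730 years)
Age = t½ × log₂(1/ratio) = 2523 years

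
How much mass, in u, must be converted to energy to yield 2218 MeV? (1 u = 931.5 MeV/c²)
m = E/c² = 2.381 u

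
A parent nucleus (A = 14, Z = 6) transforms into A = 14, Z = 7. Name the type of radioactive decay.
ΔA = 0, ΔZ = +1 ⇒ beta-minus decay (β⁻)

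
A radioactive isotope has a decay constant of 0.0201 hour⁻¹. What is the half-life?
t½ = ln(2)/λ = 34.48 hours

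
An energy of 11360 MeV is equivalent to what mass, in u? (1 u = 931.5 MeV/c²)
m = E/c² = 12.2 u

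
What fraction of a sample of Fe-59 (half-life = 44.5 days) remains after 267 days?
N/N₀ = (1/2)^(t/t½) = 0.01562 = 1.56%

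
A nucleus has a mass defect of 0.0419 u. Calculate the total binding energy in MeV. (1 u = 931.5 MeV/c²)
B.E. = Δm × 931.5 = 39.03 MeV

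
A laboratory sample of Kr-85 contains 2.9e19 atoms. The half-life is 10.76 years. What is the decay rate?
A = λN = 1.868e18 decays/year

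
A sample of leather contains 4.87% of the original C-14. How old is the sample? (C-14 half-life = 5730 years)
Age = t½ × log₂(1/ratio) = 24980 years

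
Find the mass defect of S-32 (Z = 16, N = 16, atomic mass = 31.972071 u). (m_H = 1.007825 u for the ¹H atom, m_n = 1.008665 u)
Δm = Z·m_H + N·m_n − M = 0.2918 u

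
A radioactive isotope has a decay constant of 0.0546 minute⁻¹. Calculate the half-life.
t½ = ln(2)/λ = 12.7 minutes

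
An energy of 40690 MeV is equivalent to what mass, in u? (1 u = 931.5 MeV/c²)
m = E/c² = 43.68 u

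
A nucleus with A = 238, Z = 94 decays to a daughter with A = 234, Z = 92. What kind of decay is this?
ΔA = -4, ΔZ = -2 ⇒ alpha decay (α)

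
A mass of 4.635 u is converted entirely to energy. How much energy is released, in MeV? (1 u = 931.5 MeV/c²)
E = mc² = 4318 MeV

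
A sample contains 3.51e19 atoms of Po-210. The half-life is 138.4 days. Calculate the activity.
A = λN = 1.758e17 decays/day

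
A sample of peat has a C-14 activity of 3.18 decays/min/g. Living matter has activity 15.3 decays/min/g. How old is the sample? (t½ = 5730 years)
Age = t½ × log₂(A₀/A) = 12990 years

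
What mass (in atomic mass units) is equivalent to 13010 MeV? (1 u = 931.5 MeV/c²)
m = E/c² = 13.97 u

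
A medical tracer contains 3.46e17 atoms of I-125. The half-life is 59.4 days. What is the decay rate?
A = λN = 4.038e15 decays/day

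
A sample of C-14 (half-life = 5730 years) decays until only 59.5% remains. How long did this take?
t = t½ × log₂(N₀/N) = 4292 years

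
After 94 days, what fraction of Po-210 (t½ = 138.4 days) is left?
N/N₀ = (1/2)^(t/t½) = 0.6245 = 62.5%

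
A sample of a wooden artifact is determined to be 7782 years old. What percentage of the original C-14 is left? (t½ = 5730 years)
N/N₀ = (1/2)^(t/t½) = 0.3901 = 39%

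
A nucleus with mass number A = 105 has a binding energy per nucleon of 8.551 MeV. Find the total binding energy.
B.E. = 8.551 × 105 = 897.9 MeV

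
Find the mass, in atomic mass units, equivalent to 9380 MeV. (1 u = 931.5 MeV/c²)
m = E/c² = 10.07 u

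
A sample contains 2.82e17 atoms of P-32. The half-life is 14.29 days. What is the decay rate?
A = λN = 1.368e16 decays/day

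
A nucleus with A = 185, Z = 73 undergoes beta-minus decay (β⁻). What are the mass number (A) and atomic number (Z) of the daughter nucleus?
Daughter: A = 185, Z = 74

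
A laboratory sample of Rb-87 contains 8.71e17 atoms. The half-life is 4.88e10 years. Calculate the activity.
A = λN = 1.237e7 decays/year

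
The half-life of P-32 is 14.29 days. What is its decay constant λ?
λ = ln(2)/t½ = 0.04851 day⁻¹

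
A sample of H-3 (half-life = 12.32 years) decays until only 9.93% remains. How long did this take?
t = t½ × log₂(N₀/N) = 41.05 years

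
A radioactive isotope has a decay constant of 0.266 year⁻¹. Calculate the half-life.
t½ = ln(2)/λ = 2.606 years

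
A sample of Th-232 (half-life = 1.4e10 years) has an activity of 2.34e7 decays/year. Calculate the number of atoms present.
N = A/λ = 4.726e17 atoms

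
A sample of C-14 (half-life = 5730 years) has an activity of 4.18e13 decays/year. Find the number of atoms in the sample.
N = A/λ = 3.455e17 atoms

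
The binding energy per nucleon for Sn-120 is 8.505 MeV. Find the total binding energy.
B.E. = 8.505 × 120 = 1021 MeV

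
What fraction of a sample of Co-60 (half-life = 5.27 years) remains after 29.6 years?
N/N₀ = (1/2)^(t/t½) = 0.02038 = 2.04%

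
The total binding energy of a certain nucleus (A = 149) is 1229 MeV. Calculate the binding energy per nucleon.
B.E./A = 1229/149 = 8.248 MeV/nucleon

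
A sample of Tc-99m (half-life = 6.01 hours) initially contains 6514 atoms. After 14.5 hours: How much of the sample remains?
N = N₀(1/2)^(t/t½) = 1223 atoms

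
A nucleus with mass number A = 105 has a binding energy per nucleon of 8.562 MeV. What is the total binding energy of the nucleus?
B.E. = 8.562 × 105 = 899 MeV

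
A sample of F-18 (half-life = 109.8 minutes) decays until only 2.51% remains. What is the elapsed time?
t = t½ × log₂(N₀/N) = 583.7 minutes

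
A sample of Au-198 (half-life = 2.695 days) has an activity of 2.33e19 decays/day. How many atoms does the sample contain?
N = A/λ = 9.059e19 atoms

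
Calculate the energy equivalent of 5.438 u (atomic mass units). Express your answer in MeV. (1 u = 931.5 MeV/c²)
E = mc² = 5065 MeV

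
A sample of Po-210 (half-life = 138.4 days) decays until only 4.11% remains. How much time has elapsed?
t = t½ × log₂(N₀/N) = 637.3 days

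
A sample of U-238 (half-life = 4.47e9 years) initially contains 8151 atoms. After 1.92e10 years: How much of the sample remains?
N = N₀(1/2)^(t/t½) = 415.1 atoms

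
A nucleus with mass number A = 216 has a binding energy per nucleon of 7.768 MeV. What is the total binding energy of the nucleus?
B.E. = 7.768 × 216 = 1678 MeV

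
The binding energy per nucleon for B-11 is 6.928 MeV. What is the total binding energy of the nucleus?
B.E. = 6.928 × 11 = 76.21 MeV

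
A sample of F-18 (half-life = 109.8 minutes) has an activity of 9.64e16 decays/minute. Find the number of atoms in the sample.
N = A/λ = 1.527e19 atoms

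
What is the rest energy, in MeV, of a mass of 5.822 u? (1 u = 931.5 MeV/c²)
E = mc² = 5423 MeV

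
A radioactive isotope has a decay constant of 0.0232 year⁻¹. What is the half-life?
t½ = ln(2)/λ = 29.88 years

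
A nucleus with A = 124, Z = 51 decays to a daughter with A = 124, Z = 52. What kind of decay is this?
ΔA = 0, ΔZ = +1 ⇒ beta-minus decay (β⁻)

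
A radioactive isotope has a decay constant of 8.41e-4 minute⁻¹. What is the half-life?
t½ = ln(2)/λ = 824.2 minutes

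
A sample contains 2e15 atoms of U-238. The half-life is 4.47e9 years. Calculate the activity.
A = λN = 3.101e5 decays/year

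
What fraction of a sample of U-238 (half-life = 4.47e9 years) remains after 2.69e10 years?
N/N₀ = (1/2)^(t/t½) = 0.01543 = 1.54%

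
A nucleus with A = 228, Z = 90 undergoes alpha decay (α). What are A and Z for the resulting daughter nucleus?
Daughter: A = 224, Z = 88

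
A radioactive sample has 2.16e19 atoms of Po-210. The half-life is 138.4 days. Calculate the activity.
A = λN = 1.082e17 decays/day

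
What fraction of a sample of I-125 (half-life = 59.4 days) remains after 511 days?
N/N₀ = (1/2)^(t/t½) = 0.002572 = 0.257%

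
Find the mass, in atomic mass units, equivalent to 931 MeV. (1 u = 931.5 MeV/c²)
m = E/c² = 0.9995 u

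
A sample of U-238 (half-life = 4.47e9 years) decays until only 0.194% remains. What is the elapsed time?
t = t½ × log₂(N₀/N) = 4.027e10 years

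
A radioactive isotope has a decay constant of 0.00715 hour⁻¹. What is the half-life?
t½ = ln(2)/λ = 96.94 hours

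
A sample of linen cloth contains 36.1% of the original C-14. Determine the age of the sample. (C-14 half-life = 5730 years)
Age = t½ × log₂(1/ratio) = 8423 years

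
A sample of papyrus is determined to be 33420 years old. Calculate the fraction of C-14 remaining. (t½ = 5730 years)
N/N₀ = (1/2)^(t/t½) = 0.01755 = 1.75%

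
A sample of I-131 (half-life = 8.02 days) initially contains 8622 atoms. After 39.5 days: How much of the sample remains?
N = N₀(1/2)^(t/t½) = 283.8 atoms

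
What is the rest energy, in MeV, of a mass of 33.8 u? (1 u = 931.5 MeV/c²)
E = mc² = 31480 MeV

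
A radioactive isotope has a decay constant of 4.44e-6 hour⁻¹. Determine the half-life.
t½ = ln(2)/λ = 1.561e5 hours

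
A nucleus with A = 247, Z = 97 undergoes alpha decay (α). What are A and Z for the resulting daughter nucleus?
Daughter: A = 243, Z = 95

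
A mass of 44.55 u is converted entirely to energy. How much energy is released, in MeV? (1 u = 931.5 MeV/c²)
E = mc² = 41500 MeV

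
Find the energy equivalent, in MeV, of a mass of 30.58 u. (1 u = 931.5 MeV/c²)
E = mc² = 28490 MeV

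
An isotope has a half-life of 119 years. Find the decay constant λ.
λ = ln(2)/t½ = 0.005825 year⁻¹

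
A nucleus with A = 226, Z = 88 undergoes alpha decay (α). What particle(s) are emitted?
α particle = ⁴₂He (2 protons + 2 neutrons)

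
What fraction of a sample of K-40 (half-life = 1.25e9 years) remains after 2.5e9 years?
N/N₀ = (1/2)^(t/t½) = 0.25 = 25%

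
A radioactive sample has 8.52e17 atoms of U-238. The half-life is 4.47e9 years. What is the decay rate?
A = λN = 1.321e8 decays/year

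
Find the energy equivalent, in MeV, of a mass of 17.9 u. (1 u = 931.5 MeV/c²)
E = mc² = 16670 MeV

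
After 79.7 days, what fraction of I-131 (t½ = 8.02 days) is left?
N/N₀ = (1/2)^(t/t½) = 0.00102 = 0.102%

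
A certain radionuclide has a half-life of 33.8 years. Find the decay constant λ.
λ = ln(2)/t½ = 0.02051 year⁻¹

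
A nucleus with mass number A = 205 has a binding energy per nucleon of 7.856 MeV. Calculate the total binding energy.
B.E. = 7.856 × 205 = 1610 MeV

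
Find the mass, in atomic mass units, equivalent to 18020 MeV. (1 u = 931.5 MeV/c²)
m = E/c² = 19.35 u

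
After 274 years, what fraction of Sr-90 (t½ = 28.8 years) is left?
N/N₀ = (1/2)^(t/t½) = 0.001368 = 0.137%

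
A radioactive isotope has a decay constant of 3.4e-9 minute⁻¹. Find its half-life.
t½ = ln(2)/λ = 2.039e8 minutes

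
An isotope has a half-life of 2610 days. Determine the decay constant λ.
λ = ln(2)/t½ = 2.656e-4 day⁻¹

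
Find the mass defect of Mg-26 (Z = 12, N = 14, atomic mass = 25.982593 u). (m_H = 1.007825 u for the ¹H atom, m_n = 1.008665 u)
Δm = Z·m_H + N·m_n − M = 0.2326 u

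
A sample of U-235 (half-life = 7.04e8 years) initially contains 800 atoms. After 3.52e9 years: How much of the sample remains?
N = N₀(1/2)^(t/t½) = 25 atoms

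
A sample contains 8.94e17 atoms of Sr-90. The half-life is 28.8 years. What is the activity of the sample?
A = λN = 2.152e16 decays/year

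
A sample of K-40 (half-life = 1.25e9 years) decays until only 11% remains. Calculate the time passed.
t = t½ × log₂(N₀/N) = 3.981e9 years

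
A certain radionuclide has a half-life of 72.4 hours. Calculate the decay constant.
λ = ln(2)/t½ = 0.009574 hour⁻¹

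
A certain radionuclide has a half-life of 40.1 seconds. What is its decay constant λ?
λ = ln(2)/t½ = 0.01729 second⁻¹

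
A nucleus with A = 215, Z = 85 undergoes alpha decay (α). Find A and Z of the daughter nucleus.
Daughter: A = 211, Z = 83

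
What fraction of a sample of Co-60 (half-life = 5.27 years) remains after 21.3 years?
N/N₀ = (1/2)^(t/t½) = 0.06072 = 6.07%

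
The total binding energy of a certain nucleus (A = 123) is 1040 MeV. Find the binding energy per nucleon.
B.E./A = 1040/123 = 8.455 MeV/nucleon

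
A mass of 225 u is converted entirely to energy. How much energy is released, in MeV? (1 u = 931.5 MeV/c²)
E = mc² = 2.096e5 MeV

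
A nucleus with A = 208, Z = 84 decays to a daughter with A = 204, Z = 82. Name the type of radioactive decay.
ΔA = -4, ΔZ = -2 ⇒ alpha decay (α)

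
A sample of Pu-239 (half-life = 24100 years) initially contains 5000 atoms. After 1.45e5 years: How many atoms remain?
N = N₀(1/2)^(t/t½) = 77.23 atoms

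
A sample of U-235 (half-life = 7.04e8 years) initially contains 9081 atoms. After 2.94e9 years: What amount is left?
N = N₀(1/2)^(t/t½) = 502.3 atoms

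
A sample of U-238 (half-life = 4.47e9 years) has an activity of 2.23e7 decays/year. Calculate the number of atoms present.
N = A/λ = 1.438e17 atoms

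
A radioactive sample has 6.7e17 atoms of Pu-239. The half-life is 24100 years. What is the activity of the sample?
A = λN = 1.927e13 decays/year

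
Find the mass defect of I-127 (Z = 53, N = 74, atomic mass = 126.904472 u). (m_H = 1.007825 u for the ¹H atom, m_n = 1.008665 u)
Δm = Z·m_H + N·m_n − M = 1.151 u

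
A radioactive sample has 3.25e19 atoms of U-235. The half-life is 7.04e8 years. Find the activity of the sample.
A = λN = 3.2e10 decays/year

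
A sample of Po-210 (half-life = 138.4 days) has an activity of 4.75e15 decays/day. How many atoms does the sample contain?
N = A/λ = 9.484e17 atoms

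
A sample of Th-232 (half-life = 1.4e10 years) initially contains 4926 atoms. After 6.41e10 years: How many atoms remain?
N = N₀(1/2)^(t/t½) = 206.2 atoms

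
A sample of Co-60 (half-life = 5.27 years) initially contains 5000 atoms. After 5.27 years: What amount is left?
N = N₀(1/2)^(t/t½) = 2500 atoms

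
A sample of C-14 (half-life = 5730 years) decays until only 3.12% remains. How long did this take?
t = t½ × log₂(N₀/N) = 28660 years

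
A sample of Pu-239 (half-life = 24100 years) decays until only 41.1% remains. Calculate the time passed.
t = t½ × log₂(N₀/N) = 30920 years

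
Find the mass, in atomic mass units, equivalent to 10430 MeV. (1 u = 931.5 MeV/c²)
m = E/c² = 11.2 u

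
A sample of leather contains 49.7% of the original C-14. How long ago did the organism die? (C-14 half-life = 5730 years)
Age = t½ × log₂(1/ratio) = 5780 years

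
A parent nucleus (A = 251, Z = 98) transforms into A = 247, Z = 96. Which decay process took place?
ΔA = -4, ΔZ = -2 ⇒ alpha decay (α)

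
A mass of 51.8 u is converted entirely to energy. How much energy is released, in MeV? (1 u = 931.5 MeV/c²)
E = mc² = 48250 MeV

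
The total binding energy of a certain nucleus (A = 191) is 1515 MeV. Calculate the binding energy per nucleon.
B.E./A = 1515/191 = 7.932 MeV/nucleon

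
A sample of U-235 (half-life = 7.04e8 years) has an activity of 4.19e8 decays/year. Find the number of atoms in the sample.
N = A/λ = 4.256e17 atoms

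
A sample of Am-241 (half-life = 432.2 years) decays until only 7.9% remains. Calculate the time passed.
t = t½ × log₂(N₀/N) = 1583 years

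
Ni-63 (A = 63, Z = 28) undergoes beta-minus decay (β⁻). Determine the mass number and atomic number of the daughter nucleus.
Daughter: A = 63, Z = 29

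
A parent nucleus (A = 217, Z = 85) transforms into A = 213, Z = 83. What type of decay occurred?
ΔA = -4, ΔZ = -2 ⇒ alpha decay (α)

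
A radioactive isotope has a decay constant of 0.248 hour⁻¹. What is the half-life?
t½ = ln(2)/λ = 2.795 hours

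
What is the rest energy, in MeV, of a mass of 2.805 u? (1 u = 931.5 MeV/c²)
E = mc² = 2613 MeV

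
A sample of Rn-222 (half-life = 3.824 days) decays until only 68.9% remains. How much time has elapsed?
t = t½ × log₂(N₀/N) = 2.055 days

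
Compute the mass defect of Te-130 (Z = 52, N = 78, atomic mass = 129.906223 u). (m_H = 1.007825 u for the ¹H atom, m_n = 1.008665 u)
Δm = Z·m_H + N·m_n − M = 1.177 u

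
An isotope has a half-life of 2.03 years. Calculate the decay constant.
λ = ln(2)/t½ = 0.3415 year⁻¹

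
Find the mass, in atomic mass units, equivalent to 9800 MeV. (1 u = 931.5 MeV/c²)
m = E/c² = 10.52 u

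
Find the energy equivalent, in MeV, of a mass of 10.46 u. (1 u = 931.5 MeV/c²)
E = mc² = 9743 MeV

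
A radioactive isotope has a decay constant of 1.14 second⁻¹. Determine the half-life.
t½ = ln(2)/λ = 0.608 seconds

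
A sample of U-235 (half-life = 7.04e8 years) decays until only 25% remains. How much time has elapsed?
t = t½ × log₂(N₀/N) = 1.408e9 years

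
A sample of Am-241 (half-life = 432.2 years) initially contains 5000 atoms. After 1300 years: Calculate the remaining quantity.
N = N₀(1/2)^(t/t½) = 621.6 atoms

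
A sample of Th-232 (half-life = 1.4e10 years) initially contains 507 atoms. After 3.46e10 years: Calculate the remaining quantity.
N = N₀(1/2)^(t/t½) = 91.42 atoms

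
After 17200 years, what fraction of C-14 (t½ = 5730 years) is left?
N/N₀ = (1/2)^(t/t½) = 0.1248 = 12.5%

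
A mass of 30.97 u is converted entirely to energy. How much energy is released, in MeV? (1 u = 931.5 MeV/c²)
E = mc² = 28850 MeV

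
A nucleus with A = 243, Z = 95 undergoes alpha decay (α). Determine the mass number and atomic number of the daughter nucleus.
Daughter: A = 239, Z = 93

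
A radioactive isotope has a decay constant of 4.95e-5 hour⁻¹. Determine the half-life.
t½ = ln(2)/λ = 14000 hours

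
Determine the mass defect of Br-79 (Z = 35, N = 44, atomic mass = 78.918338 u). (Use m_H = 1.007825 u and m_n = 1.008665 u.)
Δm = Z·m_H + N·m_n − M = 0.7368 u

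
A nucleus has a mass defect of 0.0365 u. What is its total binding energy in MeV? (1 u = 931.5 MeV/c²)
B.E. = Δm × 931.5 = 34 MeV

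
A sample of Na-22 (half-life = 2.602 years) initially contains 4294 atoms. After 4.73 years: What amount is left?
N = N₀(1/2)^(t/t½) = 1218 atoms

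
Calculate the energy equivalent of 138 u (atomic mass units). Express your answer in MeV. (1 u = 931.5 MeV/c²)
E = mc² = 1.285e5 MeV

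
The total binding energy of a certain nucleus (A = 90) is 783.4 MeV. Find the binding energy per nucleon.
B.E./A = 783.4/90 = 8.704 MeV/nucleon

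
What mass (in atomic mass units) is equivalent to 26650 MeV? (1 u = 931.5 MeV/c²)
m = E/c² = 28.61 u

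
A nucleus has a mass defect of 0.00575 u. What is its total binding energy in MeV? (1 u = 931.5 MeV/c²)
B.E. = Δm × 931.5 = 5.356 MeV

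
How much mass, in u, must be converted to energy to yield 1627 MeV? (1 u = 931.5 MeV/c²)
m = E/c² = 1.747 u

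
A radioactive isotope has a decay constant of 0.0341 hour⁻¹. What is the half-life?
t½ = ln(2)/λ = 20.33 hours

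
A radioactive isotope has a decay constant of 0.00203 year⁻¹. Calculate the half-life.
t½ = ln(2)/λ = 341.5 years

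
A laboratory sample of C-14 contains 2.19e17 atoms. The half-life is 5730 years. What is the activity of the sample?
A = λN = 2.649e13 decays/year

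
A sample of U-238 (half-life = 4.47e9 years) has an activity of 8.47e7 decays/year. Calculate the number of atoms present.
N = A/λ = 5.462e17 atoms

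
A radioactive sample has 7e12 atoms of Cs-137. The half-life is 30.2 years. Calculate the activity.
A = λN = 1.607e11 decays/year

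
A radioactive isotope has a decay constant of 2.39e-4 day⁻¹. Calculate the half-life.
t½ = ln(2)/λ = 2900 days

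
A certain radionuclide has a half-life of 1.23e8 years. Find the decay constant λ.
λ = ln(2)/t½ = 5.635e-9 year⁻¹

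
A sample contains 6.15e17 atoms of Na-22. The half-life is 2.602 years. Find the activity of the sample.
A = λN = 1.638e17 decays/year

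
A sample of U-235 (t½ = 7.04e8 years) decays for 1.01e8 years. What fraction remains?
N/N₀ = (1/2)^(t/t½) = 0.9053 = 90.5%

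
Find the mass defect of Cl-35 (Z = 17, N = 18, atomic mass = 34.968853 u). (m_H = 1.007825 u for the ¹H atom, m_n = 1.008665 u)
Δm = Z·m_H + N·m_n − M = 0.3201 u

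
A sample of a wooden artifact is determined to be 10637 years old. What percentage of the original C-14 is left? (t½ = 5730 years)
N/N₀ = (1/2)^(t/t½) = 0.2762 = 27.6%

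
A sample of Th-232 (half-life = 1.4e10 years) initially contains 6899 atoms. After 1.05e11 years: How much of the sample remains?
N = N₀(1/2)^(t/t½) = 38.11 atoms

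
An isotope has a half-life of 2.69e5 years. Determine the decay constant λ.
λ = ln(2)/t½ = 2.577e-6 year⁻¹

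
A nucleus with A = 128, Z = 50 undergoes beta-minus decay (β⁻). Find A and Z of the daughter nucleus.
Daughter: A = 128, Z = 51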